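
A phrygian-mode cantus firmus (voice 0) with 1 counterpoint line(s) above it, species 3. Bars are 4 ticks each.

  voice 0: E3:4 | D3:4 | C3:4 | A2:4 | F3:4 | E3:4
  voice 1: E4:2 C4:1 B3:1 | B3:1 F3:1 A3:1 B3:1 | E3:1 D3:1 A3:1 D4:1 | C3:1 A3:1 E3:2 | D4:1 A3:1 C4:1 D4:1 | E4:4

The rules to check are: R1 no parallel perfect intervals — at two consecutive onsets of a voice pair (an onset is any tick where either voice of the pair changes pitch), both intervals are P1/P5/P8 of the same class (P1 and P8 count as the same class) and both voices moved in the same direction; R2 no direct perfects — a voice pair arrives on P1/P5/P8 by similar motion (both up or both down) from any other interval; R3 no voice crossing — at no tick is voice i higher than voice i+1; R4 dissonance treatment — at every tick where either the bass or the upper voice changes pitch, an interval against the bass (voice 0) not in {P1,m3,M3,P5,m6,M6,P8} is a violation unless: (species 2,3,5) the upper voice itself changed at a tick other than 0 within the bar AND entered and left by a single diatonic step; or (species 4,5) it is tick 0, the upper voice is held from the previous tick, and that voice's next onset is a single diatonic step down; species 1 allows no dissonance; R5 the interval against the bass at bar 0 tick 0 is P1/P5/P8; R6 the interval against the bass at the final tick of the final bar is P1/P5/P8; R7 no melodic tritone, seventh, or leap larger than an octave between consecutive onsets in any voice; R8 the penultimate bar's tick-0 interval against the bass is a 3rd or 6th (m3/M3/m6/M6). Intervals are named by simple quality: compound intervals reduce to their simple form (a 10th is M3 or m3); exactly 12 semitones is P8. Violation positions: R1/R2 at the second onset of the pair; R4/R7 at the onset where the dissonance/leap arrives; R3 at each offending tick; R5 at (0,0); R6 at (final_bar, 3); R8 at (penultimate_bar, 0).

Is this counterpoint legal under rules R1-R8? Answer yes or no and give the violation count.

No (5 violations)

bar 0: v0=E3 v1=E4 (P8)
bar 1: v0=D3 v1=B3 (M6)
bar 2: v0=C3 v1=E3 (M3)
bar 3: v0=A2 v1=C3 (m3)
bar 4: v0=F3 v1=D4 (M6)
bar 5: v0=E3 v1=E4 (P8)
  R7 @ bar1.1: B3->F3 leap 6st
  R4 @ bar2.1: C3/D3 M2 untreated
  R4 @ bar2.3: C3/D4 M2 untreated
  R7 @ bar3.0: D4->C3 leap 14st
  R7 @ bar4.0: E3->D4 leap 10st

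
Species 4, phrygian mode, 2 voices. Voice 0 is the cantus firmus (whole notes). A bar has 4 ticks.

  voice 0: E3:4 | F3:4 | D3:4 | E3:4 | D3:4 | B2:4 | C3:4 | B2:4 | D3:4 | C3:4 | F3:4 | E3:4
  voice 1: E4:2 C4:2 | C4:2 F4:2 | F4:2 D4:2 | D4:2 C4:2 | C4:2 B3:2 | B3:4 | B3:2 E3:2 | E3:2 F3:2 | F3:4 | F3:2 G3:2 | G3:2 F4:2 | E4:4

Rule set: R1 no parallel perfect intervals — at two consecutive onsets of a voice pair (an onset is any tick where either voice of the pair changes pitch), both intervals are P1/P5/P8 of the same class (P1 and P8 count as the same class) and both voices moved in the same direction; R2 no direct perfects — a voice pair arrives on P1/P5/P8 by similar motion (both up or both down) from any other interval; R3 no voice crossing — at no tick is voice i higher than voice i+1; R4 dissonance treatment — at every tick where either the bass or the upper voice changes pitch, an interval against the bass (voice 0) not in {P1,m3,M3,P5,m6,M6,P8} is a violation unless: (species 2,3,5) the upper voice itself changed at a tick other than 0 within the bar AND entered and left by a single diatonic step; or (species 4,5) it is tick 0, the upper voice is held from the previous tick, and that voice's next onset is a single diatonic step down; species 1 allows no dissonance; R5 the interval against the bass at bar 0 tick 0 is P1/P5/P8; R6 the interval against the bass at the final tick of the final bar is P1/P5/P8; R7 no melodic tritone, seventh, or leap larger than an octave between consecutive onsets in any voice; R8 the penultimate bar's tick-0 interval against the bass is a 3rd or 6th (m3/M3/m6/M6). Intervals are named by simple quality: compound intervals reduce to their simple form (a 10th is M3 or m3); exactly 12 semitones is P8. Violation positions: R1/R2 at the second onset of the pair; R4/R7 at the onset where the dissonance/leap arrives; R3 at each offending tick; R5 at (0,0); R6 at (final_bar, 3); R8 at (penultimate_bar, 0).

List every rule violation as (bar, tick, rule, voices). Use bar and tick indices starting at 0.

(6, 0, R4, (0, 1))
(7, 0, R4, (0, 1))
(7, 2, R4, (0, 1))
(9, 0, R4, (0, 1))
(10, 0, R4, (0, 1))
(10, 0, R8, (0, 1))
(10, 2, R7, (1,))
(11, 0, R1, (0, 1))

bar 0: v0=E3 v1=E4 downbeat P8
bar 1: v0=F3 v1=C4 downbeat P5
bar 2: v0=D3 v1=F4 downbeat m3
bar 3: v0=E3 v1=D4 downbeat m7
bar 4: v0=D3 v1=C4 downbeat m7
bar 5: v0=B2 v1=B3 downbeat P8
bar 6: v0=C3 v1=B3 downbeat M7
bar 7: v0=B2 v1=E3 downbeat P4
bar 8: v0=D3 v1=F3 downbeat m3
bar 9: v0=C3 v1=F3 downbeat P4
bar 10: v0=F3 v1=G3 downbeat M2
bar 11: v0=E3 v1=E4 downbeat P8
  -> R4 @ bar 6 tick 0 v(0, 1): C3/B3 M7 untreated
  -> R4 @ bar 7 tick 0 v(0, 1): B2/E3 P4 untreated
  -> R4 @ bar 7 tick 2 v(0, 1): B2/F3 TT untreated
  -> R4 @ bar 9 tick 0 v(0, 1): C3/F3 P4 untreated
  -> R4 @ bar 10 tick 0 v(0, 1): F3/G3 M2 untreated
  -> R8 @ bar 10 tick 0 v(0, 1): penult M2 not 3rd/6th
  -> R7 @ bar 10 tick 2 v(1,): G3->F4 leap 10st
  -> R1 @ bar 11 tick 0 v(0, 1): F3/F4 P8 -> E3/E4 P8 similar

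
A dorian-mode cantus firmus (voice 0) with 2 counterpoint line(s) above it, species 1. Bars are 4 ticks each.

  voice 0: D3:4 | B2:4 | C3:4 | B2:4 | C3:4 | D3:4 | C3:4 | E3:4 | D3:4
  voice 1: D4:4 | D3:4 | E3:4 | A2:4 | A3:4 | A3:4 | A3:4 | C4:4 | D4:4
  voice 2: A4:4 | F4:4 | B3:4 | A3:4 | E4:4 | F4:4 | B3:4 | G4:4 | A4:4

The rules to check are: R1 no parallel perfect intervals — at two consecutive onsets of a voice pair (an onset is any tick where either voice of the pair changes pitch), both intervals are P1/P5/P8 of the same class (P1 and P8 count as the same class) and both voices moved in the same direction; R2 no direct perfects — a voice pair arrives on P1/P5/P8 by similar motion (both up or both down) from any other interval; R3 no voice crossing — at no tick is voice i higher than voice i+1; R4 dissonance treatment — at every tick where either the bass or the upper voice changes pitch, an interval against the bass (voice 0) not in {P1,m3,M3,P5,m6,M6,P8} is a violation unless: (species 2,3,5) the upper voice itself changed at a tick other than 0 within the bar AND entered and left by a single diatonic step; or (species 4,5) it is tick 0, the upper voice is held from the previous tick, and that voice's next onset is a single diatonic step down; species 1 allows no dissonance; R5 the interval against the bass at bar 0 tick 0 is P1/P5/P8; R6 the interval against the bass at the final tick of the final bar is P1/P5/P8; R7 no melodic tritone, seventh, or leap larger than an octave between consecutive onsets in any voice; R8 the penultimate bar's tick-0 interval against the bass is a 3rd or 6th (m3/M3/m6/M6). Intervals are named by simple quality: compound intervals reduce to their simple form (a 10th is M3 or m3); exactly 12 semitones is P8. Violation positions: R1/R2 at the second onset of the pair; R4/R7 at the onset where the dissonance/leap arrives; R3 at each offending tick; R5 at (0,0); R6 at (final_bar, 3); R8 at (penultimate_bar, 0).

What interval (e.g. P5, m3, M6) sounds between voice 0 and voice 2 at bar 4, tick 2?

voice 0=C3 voice 2=E4 -> M3

M3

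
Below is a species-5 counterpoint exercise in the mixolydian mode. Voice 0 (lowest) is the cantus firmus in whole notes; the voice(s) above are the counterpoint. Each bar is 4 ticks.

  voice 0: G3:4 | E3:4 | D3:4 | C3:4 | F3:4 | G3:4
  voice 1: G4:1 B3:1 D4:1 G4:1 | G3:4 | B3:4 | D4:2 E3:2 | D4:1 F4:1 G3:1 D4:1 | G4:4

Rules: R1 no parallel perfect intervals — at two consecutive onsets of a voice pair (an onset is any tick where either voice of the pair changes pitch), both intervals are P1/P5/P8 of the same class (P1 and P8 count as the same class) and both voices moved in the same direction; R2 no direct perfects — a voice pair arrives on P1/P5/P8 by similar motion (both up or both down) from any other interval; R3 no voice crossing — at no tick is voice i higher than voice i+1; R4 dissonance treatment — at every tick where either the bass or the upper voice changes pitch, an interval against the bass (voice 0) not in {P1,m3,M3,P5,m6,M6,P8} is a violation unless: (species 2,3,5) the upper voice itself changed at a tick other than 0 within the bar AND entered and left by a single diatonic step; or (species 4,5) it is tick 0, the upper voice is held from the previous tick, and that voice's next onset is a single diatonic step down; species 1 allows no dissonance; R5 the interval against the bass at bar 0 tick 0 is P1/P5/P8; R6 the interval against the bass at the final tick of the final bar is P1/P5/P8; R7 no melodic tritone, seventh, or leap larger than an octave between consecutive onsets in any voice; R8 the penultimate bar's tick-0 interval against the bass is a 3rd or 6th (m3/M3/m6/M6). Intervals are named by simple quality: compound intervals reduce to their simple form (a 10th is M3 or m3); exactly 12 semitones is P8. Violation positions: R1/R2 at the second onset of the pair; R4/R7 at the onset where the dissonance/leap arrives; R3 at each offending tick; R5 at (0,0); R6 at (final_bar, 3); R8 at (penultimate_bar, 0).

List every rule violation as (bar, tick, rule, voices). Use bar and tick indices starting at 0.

(3, 0, R4, (0, 1))
(3, 2, R7, (1,))
(4, 0, R7, (1,))
(4, 2, R4, (0, 1))
(4, 2, R7, (1,))
(5, 0, R2, (0, 1))

bar 0: v0=G3 v1=G4 downbeat P8
bar 1: v0=E3 v1=G3 downbeat m3
bar 2: v0=D3 v1=B3 downbeat M6
bar 3: v0=C3 v1=D4 downbeat M2
bar 4: v0=F3 v1=D4 downbeat M6
bar 5: v0=G3 v1=G4 downbeat P8
  -> R4 @ bar 3 tick 0 v(0, 1): C3/D4 M2 untreated
  -> R7 @ bar 3 tick 2 v(1,): D4->E3 leap 10st
  -> R7 @ bar 4 tick 0 v(1,): E3->D4 leap 10st
  -> R4 @ bar 4 tick 2 v(0, 1): F3/G3 M2 untreated
  -> R7 @ bar 4 tick 2 v(1,): F4->G3 leap 10st
  -> R2 @ bar 5 tick 0 v(0, 1): F3/D4 M6 -> G3/G4 P8 similar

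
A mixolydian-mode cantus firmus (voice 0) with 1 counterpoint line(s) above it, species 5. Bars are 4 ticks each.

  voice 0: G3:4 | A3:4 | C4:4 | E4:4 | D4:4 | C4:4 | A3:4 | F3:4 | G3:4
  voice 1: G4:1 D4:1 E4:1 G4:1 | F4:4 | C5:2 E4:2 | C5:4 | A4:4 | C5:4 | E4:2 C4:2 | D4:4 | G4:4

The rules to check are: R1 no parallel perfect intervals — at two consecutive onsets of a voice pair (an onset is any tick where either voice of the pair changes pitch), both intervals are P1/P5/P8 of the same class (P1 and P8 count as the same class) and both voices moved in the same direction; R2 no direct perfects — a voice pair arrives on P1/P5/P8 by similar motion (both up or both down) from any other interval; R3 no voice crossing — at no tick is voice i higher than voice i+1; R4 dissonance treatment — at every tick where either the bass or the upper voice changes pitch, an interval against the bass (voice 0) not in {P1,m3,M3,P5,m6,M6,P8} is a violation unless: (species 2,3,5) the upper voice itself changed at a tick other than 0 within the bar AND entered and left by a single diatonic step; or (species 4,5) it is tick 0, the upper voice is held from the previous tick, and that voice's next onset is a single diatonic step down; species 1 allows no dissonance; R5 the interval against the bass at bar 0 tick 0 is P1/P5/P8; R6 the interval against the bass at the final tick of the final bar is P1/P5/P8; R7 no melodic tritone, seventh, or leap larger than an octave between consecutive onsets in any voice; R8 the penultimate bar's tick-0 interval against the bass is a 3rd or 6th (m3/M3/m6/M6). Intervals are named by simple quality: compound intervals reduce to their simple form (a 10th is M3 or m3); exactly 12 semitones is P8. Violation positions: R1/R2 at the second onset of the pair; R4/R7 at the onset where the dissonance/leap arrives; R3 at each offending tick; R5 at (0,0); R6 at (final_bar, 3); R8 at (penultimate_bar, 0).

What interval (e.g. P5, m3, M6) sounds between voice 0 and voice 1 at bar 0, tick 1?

P5

voice 0=G3 voice 1=D4 -> P5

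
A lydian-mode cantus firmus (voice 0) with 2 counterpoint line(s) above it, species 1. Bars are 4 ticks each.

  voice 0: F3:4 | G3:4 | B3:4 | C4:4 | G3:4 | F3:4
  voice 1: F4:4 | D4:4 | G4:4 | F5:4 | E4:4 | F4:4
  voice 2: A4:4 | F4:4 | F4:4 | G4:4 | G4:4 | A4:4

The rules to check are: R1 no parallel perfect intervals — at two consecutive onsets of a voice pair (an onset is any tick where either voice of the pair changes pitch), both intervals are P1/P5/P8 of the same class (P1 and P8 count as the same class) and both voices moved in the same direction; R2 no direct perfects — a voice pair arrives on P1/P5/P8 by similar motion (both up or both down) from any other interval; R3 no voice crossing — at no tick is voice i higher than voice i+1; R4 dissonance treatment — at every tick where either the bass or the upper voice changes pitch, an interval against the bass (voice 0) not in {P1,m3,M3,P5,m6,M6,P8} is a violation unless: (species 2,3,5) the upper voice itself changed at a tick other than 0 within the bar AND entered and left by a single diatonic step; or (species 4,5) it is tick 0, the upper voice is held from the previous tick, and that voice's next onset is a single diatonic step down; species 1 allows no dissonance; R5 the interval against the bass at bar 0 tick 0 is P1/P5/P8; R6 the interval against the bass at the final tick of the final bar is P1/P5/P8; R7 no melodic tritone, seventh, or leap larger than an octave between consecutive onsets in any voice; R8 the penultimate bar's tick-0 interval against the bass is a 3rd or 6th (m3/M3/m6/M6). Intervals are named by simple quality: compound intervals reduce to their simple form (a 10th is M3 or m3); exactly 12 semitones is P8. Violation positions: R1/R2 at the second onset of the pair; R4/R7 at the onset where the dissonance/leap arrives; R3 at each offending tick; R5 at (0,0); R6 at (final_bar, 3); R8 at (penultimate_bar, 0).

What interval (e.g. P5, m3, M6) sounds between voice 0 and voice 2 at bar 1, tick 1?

voice 0=G3 voice 2=F4 -> m7

m7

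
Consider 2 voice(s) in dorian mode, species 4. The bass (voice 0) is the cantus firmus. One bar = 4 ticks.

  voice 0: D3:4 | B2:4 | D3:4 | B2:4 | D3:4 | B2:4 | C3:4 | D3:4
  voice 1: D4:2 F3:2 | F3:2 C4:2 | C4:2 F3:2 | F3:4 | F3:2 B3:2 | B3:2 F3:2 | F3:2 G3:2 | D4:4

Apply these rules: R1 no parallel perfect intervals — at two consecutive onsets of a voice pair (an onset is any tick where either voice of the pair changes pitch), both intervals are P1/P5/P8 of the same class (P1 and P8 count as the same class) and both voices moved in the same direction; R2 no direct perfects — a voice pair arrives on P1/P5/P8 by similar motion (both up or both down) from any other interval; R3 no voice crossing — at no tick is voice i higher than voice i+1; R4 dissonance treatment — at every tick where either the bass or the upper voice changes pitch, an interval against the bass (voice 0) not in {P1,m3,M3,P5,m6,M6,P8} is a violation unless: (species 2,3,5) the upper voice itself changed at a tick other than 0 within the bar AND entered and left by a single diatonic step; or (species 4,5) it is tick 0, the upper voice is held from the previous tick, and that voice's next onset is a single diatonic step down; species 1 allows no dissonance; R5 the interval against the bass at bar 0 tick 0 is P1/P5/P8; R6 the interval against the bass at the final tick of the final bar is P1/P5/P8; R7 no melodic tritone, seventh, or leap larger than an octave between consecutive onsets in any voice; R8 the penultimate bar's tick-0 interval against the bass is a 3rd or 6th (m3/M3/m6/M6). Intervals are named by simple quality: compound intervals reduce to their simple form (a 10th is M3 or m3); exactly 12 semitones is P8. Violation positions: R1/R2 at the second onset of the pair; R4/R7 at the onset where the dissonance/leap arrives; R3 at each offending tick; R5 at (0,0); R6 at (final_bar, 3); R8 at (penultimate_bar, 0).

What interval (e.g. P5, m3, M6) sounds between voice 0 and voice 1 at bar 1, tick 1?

TT

voice 0=B2 voice 1=F3 -> TT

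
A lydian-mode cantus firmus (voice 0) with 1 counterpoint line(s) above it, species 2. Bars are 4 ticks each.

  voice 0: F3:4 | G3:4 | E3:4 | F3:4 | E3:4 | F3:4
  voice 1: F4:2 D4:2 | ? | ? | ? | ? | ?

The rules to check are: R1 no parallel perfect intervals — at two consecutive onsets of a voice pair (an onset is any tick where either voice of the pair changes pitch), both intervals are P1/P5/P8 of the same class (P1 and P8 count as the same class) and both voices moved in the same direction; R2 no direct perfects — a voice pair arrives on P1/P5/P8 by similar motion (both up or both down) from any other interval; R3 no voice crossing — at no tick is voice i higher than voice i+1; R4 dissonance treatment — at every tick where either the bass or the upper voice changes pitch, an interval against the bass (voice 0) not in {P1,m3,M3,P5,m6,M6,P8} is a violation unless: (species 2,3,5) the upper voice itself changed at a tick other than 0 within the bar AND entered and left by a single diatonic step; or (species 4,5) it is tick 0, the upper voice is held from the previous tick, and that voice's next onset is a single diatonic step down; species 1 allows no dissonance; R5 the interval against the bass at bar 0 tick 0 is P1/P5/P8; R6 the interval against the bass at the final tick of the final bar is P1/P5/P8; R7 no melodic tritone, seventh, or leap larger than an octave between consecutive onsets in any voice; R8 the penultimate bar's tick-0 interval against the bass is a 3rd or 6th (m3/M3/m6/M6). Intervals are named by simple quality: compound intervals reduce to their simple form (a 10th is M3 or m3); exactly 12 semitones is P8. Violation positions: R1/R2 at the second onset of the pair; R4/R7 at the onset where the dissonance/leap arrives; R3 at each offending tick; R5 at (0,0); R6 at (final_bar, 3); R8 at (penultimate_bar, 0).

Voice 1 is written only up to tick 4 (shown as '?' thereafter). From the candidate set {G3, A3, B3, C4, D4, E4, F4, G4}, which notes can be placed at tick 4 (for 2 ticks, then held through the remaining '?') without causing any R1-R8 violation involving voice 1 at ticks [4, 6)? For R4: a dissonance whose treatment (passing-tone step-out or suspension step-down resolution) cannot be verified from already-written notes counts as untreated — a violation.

{B3, D4, E4, G3}

G3: legal
A3: violates R4
B3: legal
C4: violates R4
D4: legal
E4: legal
F4: violates R4
G4: violates R2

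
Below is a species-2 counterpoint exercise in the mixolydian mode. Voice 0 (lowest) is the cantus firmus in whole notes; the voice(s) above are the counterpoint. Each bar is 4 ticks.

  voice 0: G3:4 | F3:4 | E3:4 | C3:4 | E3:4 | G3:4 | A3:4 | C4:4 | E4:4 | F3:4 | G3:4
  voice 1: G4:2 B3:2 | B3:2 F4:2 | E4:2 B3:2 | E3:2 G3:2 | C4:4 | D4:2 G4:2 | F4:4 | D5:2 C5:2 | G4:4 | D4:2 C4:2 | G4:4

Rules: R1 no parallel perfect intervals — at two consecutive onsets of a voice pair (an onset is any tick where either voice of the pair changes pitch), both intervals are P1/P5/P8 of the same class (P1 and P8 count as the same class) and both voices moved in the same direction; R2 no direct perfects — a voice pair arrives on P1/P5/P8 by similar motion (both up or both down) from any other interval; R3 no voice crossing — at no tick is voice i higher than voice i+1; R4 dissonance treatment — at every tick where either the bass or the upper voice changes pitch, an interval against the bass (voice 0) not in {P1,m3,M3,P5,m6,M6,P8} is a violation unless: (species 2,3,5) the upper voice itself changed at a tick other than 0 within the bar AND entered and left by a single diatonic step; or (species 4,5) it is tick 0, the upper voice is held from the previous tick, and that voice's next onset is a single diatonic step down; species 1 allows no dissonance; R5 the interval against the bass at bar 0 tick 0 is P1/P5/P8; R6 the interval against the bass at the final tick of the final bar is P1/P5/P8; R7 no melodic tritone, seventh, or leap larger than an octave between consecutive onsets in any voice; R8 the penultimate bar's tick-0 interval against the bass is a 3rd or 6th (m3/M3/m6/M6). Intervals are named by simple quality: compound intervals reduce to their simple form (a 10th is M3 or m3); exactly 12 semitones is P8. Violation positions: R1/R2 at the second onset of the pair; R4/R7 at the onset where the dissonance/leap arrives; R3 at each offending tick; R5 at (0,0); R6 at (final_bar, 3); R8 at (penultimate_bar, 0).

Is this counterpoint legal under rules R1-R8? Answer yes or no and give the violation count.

bar 0: v0=G3 v1=G4 (P8)
bar 1: v0=F3 v1=B3 (TT)
bar 2: v0=E3 v1=E4 (P8)
bar 3: v0=C3 v1=E3 (M3)
bar 4: v0=E3 v1=C4 (m6)
bar 5: v0=G3 v1=D4 (P5)
bar 6: v0=A3 v1=F4 (m6)
bar 7: v0=C4 v1=D5 (M2)
bar 8: v0=E4 v1=G4 (m3)
bar 9: v0=F3 v1=D4 (M6)
bar 10: v0=G3 v1=G4 (P8)
  R4 @ bar1.0: F3/B3 TT untreated
  R7 @ bar1.2: B3->F4 leap 6st
  R1 @ bar2.0: F3/F4 P8 -> E3/E4 P8 similar
  R2 @ bar5.0: E3/C4 m6 -> G3/D4 P5 similar
  R4 @ bar7.0: C4/D5 M2 untreated
  R7 @ bar9.0: E4->F3 leap 11st
  R2 @ bar10.0: F3/C4 P5 -> G3/G4 P8 similar

No (7 violations)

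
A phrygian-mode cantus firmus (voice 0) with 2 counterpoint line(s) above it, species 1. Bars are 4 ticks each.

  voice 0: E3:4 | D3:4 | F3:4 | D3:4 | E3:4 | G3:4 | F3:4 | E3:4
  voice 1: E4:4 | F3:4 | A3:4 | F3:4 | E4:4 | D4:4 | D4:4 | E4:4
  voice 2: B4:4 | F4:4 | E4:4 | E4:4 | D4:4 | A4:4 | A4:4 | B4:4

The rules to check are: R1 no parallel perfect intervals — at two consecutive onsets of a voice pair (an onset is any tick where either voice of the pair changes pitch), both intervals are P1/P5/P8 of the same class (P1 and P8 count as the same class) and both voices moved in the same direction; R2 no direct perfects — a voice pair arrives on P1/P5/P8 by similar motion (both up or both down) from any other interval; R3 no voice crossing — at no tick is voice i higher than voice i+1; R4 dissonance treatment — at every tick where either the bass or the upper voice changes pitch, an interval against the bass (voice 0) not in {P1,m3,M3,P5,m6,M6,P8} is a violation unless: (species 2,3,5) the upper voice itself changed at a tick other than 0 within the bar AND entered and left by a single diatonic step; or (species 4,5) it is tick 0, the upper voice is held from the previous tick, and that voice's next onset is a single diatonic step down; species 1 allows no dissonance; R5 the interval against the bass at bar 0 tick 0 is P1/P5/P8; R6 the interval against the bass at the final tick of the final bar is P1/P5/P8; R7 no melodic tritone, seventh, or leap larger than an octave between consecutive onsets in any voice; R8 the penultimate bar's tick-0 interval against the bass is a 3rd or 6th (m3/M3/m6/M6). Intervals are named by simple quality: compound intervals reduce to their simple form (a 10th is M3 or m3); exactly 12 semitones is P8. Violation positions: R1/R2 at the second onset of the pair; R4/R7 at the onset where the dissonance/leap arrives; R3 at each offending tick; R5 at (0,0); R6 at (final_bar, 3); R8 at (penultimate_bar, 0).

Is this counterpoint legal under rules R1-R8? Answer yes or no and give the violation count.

No (14 violations)

bar 0: v0=E3 v1=E4 v2=B4 (P5)
bar 1: v0=D3 v1=F3 v2=F4 (m3)
bar 2: v0=F3 v1=A3 v2=E4 (M7)
bar 3: v0=D3 v1=F3 v2=E4 (M2)
bar 4: v0=E3 v1=E4 v2=D4 (m7)
bar 5: v0=G3 v1=D4 v2=A4 (M2)
bar 6: v0=F3 v1=D4 v2=A4 (M3)
bar 7: v0=E3 v1=E4 v2=B4 (P5)
  R2 @ bar1.0: E4/B4 P5 -> F3/F4 P8 similar
  R7 @ bar1.0: E4->F3 leap 11st
  R7 @ bar1.0: B4->F4 leap 6st
  R4 @ bar2.0: F3/E4 M7 untreated
  R4 @ bar3.0: D3/E4 M2 untreated
  R2 @ bar4.0: D3/F3 m3 -> E3/E4 P8 similar
  R3 @ bar4.0: E4 above D4
  R4 @ bar4.0: E3/D4 m7 untreated
  R7 @ bar4.0: F3->E4 leap 11st
  R3 @ bar4.1: E4 above D4
  R3 @ bar4.2: E4 above D4
  R3 @ bar4.3: E4 above D4
  R4 @ bar5.0: G3/A4 M2 untreated
  R1 @ bar7.0: D4/A4 P5 -> E4/B4 P5 similar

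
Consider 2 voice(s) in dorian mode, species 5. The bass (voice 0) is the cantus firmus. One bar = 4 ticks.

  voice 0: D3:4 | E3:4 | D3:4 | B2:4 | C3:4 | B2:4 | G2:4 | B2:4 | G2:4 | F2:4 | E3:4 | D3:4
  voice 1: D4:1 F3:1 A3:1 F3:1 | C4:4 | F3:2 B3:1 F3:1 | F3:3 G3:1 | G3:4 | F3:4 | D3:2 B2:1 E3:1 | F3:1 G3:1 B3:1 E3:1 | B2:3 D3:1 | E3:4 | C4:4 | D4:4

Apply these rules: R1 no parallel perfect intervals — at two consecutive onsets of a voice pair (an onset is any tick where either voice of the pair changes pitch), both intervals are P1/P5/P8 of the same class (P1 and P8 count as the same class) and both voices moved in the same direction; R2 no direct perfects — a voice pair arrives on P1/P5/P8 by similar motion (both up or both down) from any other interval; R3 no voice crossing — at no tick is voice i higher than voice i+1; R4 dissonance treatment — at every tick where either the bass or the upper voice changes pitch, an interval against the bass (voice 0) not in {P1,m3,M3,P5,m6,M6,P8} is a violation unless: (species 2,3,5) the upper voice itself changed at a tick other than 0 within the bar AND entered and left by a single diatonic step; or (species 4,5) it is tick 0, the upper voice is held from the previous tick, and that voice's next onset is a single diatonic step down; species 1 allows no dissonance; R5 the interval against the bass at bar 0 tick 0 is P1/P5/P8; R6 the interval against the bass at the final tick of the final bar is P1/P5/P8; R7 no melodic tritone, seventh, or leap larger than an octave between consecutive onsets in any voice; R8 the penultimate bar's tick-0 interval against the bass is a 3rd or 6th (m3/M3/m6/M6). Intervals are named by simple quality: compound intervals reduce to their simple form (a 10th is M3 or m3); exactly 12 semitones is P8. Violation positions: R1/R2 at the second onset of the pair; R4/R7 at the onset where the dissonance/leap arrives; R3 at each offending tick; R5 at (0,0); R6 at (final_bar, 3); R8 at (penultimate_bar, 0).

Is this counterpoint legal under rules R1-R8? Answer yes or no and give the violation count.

No (9 violations)

bar 0: v0=D3 v1=D4 (P8)
bar 1: v0=E3 v1=C4 (m6)
bar 2: v0=D3 v1=F3 (m3)
bar 3: v0=B2 v1=F3 (TT)
bar 4: v0=C3 v1=G3 (P5)
bar 5: v0=B2 v1=F3 (TT)
bar 6: v0=G2 v1=D3 (P5)
bar 7: v0=B2 v1=F3 (TT)
bar 8: v0=G2 v1=B2 (M3)
bar 9: v0=F2 v1=E3 (M7)
bar 10: v0=E3 v1=C4 (m6)
bar 11: v0=D3 v1=D4 (P8)
  R7 @ bar2.2: F3->B3 leap 6st
  R7 @ bar2.3: B3->F3 leap 6st
  R4 @ bar3.0: B2/F3 TT untreated
  R4 @ bar5.0: B2/F3 TT untreated
  R2 @ bar6.0: B2/F3 TT -> G2/D3 P5 similar
  R4 @ bar7.0: B2/F3 TT untreated
  R4 @ bar7.3: B2/E3 P4 untreated
  R4 @ bar9.0: F2/E3 M7 untreated
  R7 @ bar10.0: F2->E3 leap 11st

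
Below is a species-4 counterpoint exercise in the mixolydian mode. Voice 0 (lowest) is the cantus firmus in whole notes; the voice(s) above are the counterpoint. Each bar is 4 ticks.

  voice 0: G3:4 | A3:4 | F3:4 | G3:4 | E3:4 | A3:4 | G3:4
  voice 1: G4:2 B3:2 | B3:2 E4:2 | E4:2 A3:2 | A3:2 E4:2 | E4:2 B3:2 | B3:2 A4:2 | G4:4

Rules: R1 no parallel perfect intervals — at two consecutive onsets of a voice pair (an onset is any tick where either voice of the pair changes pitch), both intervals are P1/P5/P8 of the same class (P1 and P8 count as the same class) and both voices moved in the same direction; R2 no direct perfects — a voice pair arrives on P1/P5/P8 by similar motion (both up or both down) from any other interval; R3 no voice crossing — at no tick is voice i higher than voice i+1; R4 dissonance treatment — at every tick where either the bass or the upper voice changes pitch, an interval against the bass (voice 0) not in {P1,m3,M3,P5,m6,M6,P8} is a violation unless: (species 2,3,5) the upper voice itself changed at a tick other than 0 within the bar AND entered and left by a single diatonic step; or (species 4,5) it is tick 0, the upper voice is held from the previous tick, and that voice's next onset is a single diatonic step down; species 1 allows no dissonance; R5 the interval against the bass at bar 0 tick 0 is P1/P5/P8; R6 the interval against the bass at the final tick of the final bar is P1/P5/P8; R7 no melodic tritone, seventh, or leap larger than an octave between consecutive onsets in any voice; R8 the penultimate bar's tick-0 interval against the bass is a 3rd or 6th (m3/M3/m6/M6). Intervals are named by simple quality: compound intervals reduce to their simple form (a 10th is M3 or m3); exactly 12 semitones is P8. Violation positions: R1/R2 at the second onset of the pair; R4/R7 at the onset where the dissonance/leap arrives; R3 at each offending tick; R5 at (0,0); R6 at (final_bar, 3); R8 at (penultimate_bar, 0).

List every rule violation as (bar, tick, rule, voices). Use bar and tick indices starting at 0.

bar 0: v0=G3 v1=G4 downbeat P8
bar 1: v0=A3 v1=B3 downbeat M2
bar 2: v0=F3 v1=E4 downbeat M7
bar 3: v0=G3 v1=A3 downbeat M2
bar 4: v0=E3 v1=E4 downbeat P8
bar 5: v0=A3 v1=B3 downbeat M2
bar 6: v0=G3 v1=G4 downbeat P8
  -> R4 @ bar 1 tick 0 v(0, 1): A3/B3 M2 untreated
  -> R4 @ bar 2 tick 0 v(0, 1): F3/E4 M7 untreated
  -> R4 @ bar 3 tick 0 v(0, 1): G3/A3 M2 untreated
  -> R4 @ bar 5 tick 0 v(0, 1): A3/B3 M2 untreated
  -> R8 @ bar 5 tick 0 v(0, 1): penult M2 not 3rd/6th
  -> R7 @ bar 5 tick 2 v(1,): B3->A4 leap 10st
  -> R1 @ bar 6 tick 0 v(0, 1): A3/A4 P8 -> G3/G4 P8 similar

(1, 0, R4, (0, 1))
(2, 0, R4, (0, 1))
(3, 0, R4, (0, 1))
(5, 0, R4, (0, 1))
(5, 0, R8, (0, 1))
(5, 2, R7, (1,))
(6, 0, R1, (0, 1))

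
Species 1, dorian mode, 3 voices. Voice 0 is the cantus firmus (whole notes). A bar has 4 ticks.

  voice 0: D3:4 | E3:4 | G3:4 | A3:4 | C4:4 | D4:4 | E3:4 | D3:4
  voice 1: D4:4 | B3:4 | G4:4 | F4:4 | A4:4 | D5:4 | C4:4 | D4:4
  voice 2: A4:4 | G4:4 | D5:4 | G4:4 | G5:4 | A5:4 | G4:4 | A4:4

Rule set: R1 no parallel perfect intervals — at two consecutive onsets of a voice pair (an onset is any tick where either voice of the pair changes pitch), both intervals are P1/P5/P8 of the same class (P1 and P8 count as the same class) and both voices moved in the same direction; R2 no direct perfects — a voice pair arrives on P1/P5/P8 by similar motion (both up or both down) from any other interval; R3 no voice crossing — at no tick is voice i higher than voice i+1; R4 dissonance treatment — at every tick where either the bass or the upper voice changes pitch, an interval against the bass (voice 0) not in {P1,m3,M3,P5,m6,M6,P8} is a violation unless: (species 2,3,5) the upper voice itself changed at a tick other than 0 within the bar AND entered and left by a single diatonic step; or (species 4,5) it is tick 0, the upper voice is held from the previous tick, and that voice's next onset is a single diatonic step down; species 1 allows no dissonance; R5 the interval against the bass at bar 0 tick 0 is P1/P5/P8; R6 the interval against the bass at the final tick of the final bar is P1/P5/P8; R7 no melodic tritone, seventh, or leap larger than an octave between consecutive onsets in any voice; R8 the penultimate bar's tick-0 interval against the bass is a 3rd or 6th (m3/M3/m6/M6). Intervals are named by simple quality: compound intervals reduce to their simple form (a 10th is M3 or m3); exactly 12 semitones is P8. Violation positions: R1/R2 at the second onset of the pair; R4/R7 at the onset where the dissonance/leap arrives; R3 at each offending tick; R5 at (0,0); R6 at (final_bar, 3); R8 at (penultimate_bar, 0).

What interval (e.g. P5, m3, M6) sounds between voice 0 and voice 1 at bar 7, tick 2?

voice 0=D3 voice 1=D4 -> P8

P8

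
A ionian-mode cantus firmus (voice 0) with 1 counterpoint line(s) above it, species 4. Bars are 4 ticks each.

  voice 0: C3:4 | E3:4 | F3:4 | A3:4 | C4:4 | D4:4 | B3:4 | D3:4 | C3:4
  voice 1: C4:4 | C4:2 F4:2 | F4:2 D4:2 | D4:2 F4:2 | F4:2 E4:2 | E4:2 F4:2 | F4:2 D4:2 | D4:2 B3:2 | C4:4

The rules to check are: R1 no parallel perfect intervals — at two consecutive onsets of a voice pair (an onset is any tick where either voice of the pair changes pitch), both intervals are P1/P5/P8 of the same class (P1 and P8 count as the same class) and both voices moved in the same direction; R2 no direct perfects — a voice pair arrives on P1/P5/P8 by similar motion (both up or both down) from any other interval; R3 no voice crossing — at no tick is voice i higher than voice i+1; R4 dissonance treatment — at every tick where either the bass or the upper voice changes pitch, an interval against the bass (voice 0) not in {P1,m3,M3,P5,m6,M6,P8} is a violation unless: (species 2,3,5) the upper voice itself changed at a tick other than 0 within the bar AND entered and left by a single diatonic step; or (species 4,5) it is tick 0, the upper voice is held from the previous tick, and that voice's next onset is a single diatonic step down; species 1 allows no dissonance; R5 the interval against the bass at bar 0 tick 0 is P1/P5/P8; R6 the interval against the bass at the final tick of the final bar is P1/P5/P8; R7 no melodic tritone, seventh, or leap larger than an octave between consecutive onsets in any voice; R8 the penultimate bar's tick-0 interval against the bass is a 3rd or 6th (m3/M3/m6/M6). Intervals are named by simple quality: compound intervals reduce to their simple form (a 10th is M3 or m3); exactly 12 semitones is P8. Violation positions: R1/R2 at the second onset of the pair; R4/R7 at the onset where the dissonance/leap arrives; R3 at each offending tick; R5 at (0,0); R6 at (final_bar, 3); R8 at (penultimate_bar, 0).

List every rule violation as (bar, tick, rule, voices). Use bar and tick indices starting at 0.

bar 0: v0=C3 v1=C4 downbeat P8
bar 1: v0=E3 v1=C4 downbeat m6
bar 2: v0=F3 v1=F4 downbeat P8
bar 3: v0=A3 v1=D4 downbeat P4
bar 4: v0=C4 v1=F4 downbeat P4
bar 5: v0=D4 v1=E4 downbeat M2
bar 6: v0=B3 v1=F4 downbeat TT
bar 7: v0=D3 v1=D4 downbeat P8
bar 8: v0=C3 v1=C4 downbeat P8
  -> R4 @ bar 1 tick 2 v(0, 1): E3/F4 m2 untreated
  -> R4 @ bar 3 tick 0 v(0, 1): A3/D4 P4 untreated
  -> R4 @ bar 5 tick 0 v(0, 1): D4/E4 M2 untreated
  -> R4 @ bar 6 tick 0 v(0, 1): B3/F4 TT untreated
  -> R8 @ bar 7 tick 0 v(0, 1): penult P8 not 3rd/6th

(1, 2, R4, (0, 1))
(3, 0, R4, (0, 1))
(5, 0, R4, (0, 1))
(6, 0, R4, (0, 1))
(7, 0, R8, (0, 1))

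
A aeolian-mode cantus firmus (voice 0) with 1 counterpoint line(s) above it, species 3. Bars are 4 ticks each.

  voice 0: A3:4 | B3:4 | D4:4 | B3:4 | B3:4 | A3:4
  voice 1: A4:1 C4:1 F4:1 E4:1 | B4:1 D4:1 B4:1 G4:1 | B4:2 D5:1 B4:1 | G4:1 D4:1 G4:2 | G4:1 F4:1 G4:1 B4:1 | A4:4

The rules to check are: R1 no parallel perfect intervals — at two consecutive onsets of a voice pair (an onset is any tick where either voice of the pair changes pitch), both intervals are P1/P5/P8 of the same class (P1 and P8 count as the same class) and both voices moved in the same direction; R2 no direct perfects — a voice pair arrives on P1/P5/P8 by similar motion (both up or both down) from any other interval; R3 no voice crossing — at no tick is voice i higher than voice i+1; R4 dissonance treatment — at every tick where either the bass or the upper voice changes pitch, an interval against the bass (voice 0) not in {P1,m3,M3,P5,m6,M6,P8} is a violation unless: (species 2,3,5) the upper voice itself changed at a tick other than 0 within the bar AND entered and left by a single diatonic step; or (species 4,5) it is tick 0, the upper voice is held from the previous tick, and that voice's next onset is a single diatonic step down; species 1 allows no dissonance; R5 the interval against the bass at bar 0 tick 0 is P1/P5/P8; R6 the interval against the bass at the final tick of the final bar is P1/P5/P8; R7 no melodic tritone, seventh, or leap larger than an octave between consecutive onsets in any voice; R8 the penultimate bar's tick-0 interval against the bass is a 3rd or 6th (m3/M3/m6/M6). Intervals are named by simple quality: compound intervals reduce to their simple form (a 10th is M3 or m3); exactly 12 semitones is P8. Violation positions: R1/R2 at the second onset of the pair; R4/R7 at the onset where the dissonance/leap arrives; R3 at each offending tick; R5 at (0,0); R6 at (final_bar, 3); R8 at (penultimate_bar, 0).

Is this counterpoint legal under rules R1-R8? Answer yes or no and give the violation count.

bar 0: v0=A3 v1=A4 (P8)
bar 1: v0=B3 v1=B4 (P8)
bar 2: v0=D4 v1=B4 (M6)
bar 3: v0=B3 v1=G4 (m6)
bar 4: v0=B3 v1=G4 (m6)
bar 5: v0=A3 v1=A4 (P8)
  R2 @ bar1.0: A3/E4 P5 -> B3/B4 P8 similar
  R1 @ bar5.0: B3/B4 P8 -> A3/A4 P8 similar

No (2 violations)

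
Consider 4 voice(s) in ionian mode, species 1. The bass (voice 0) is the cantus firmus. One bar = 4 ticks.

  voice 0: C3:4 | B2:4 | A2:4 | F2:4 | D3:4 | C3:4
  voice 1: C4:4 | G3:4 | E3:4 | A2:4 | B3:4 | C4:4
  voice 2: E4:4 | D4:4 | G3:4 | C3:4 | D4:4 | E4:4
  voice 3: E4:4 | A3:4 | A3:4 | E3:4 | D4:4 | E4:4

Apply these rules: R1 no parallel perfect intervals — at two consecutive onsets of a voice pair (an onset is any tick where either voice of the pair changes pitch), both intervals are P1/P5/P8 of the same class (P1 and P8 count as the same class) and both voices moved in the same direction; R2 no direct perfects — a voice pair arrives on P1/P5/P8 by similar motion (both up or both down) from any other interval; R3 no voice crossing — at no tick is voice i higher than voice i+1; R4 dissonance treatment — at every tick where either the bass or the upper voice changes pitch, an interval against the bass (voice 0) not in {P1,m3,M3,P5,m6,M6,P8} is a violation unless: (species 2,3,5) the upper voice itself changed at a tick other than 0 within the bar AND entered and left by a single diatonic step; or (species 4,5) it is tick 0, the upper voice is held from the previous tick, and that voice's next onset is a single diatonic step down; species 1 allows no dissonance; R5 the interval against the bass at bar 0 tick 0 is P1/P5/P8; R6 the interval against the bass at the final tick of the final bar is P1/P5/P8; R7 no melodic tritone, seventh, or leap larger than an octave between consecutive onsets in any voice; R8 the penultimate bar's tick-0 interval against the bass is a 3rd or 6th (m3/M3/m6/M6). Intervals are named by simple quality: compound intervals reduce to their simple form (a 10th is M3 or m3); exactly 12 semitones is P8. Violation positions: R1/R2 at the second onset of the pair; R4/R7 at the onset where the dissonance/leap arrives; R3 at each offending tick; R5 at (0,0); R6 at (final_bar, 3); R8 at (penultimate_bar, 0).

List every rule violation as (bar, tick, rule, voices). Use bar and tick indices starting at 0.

(0, 0, R5, (0, 2))
(0, 0, R5, (0, 3))
(1, 0, R2, (1, 2))
(1, 0, R3, (2, 3))
(1, 0, R4, (0, 3))
(1, 1, R3, (2, 3))
(1, 2, R3, (2, 3))
(1, 3, R3, (2, 3))
(2, 0, R2, (0, 1))
(2, 0, R4, (0, 2))
(3, 0, R2, (0, 2))
(3, 0, R2, (1, 3))
(3, 0, R4, (0, 3))
(4, 0, R2, (0, 2))
(4, 0, R2, (0, 3))
(4, 0, R2, (2, 3))
(4, 0, R7, (1,))
(4, 0, R7, (2,))
(4, 0, R7, (3,))
(4, 0, R8, (0, 2))
(4, 0, R8, (0, 3))
(5, 0, R1, (2, 3))
(5, 3, R6, (0, 2))
(5, 3, R6, (0, 3))

bar 0: v0=C3 v1=C4 v2=E4 v3=E4 downbeat M3
bar 1: v0=B2 v1=G3 v2=D4 v3=A3 downbeat m7
bar 2: v0=A2 v1=E3 v2=G3 v3=A3 downbeat P8
bar 3: v0=F2 v1=A2 v2=C3 v3=E3 downbeat M7
bar 4: v0=D3 v1=B3 v2=D4 v3=D4 downbeat P8
bar 5: v0=C3 v1=C4 v2=E4 v3=E4 downbeat M3
  -> R5 @ bar 0 tick 0 v(0, 2): opens on M3
  -> R5 @ bar 0 tick 0 v(0, 3): opens on M3
  -> R2 @ bar 1 tick 0 v(1, 2): C4/E4 M3 -> G3/D4 P5 similar
  -> R3 @ bar 1 tick 0 v(2, 3): D4 above A3
  -> R4 @ bar 1 tick 0 v(0, 3): B2/A3 m7 untreated
  -> R3 @ bar 1 tick 1 v(2, 3): D4 above A3
  -> R3 @ bar 1 tick 2 v(2, 3): D4 above A3
  -> R3 @ bar 1 tick 3 v(2, 3): D4 above A3
  -> R2 @ bar 2 tick 0 v(0, 1): B2/G3 m6 -> A2/E3 P5 similar
  -> R4 @ bar 2 tick 0 v(0, 2): A2/G3 m7 untreated
  -> R2 @ bar 3 tick 0 v(0, 2): A2/G3 m7 -> F2/C3 P5 similar
  -> R2 @ bar 3 tick 0 v(1, 3): E3/A3 P4 -> A2/E3 P5 similar
  -> R4 @ bar 3 tick 0 v(0, 3): F2/E3 M7 untreated
  -> R2 @ bar 4 tick 0 v(0, 2): F2/C3 P5 -> D3/D4 P8 similar
  -> R2 @ bar 4 tick 0 v(0, 3): F2/E3 M7 -> D3/D4 P8 similar
  -> R2 @ bar 4 tick 0 v(2, 3): C3/E3 M3 -> D4/D4 P1 similar
  -> R7 @ bar 4 tick 0 v(1,): A2->B3 leap 14st
  -> R7 @ bar 4 tick 0 v(2,): C3->D4 leap 14st
  -> R7 @ bar 4 tick 0 v(3,): E3->D4 leap 10st
  -> R8 @ bar 4 tick 0 v(0, 2): penult P8 not 3rd/6th
  -> R8 @ bar 4 tick 0 v(0, 3): penult P8 not 3rd/6th
  -> R1 @ bar 5 tick 0 v(2, 3): D4/D4 P1 -> E4/E4 P1 similar
  -> R6 @ bar 5 tick 3 v(0, 2): closes on M3
  -> R6 @ bar 5 tick 3 v(0, 3): closes on M3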